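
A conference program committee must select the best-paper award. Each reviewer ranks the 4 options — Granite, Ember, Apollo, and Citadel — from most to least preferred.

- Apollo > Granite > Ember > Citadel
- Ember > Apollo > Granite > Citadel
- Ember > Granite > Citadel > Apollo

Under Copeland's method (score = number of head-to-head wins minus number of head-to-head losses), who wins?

Pairwise results:
  Granite vs Ember: Ember wins 2–1.
  Granite vs Apollo: Apollo wins 2–1.
  Granite vs Citadel: Granite wins 3–0.
  Ember vs Apollo: Ember wins 2–1.
  Ember vs Citadel: Ember wins 3–0.
  Apollo vs Citadel: Apollo wins 2–1.
Copeland scores (wins − losses):
  Granite: 1 − 2 = -1
  Ember: 3 − 0 = 3
  Apollo: 2 − 1 = 1
  Citadel: 0 − 3 = -3
Ember has the best Copeland score.

Ember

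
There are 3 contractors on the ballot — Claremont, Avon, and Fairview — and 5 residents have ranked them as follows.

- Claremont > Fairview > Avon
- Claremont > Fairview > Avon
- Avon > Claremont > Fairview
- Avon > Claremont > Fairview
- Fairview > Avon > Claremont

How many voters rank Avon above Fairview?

Ballots ranking Avon above Fairview: 2.
Ballots ranking Fairview above Avon: 3.
So 2 of 5 voters prefer Avon to Fairview.

2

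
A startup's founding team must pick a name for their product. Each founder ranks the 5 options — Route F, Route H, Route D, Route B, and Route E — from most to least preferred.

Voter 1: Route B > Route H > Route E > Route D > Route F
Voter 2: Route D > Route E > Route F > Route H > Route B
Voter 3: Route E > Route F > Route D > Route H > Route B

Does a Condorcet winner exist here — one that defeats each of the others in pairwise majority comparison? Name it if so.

Route E

Head-to-head results (3 voters total):
Route F vs Route H: Route F wins 2–1.
Route F vs Route D: Route D wins 2–1.
Route F vs Route B: Route F wins 2–1.
Route F vs Route E: Route E wins 3–0.
Route H vs Route D: Route D wins 2–1.
Route H vs Route B: Route H wins 2–1.
Route H vs Route E: Route E wins 2–1.
Route D vs Route B: Route D wins 2–1.
Route D vs Route E: Route E wins 2–1.
Route B vs Route E: Route E wins 2–1.
Route E beats each rival — Route F (3–0), Route H (2–1), Route D (2–1), Route B (2–1) — so Route E is the Condorcet winner.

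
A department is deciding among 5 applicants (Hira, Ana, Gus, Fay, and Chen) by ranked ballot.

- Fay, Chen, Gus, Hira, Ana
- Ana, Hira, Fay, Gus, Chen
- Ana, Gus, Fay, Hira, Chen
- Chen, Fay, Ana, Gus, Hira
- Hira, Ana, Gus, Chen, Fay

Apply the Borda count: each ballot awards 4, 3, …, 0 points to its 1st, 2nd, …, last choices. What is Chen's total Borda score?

8

Borda scores:
  Hira: 1 + 3 + 1 + 0 + 4 = 9
  Ana: 0 + 4 + 4 + 2 + 3 = 13
  Gus: 2 + 1 + 3 + 1 + 2 = 9
  Fay: 4 + 2 + 2 + 3 + 0 = 11
  Chen: 3 + 0 + 0 + 4 + 1 = 8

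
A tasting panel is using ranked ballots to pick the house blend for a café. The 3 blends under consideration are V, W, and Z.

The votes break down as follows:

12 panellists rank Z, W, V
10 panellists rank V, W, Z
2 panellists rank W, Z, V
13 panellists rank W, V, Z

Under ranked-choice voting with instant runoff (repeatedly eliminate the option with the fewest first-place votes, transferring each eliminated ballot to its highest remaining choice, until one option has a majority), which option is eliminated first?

Round 1: W 15, Z 12, V 10. V has the fewest and is eliminated.
Round 2: W 25, Z 12. W has a majority.

V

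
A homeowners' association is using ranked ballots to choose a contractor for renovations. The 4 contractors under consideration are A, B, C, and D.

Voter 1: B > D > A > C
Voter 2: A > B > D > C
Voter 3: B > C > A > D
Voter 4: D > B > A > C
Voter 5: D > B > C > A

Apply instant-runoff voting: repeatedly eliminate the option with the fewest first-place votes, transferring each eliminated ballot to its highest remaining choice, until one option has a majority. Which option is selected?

Round 1: B 2, D 2, A 1, C 0. C has the fewest and is eliminated.
Round 2: B 2, D 2, A 1. A has the fewest and is eliminated.
Round 3: B 3, D 2. B has a majority.

B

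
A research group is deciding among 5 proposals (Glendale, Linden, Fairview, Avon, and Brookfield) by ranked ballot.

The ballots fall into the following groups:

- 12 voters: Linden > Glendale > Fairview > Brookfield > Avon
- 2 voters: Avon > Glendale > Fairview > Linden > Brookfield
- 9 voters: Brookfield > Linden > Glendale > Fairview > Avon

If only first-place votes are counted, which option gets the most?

First-place vote totals:
  Glendale: 0
  Linden: 12
  Fairview: 0
  Avon: 2
  Brookfield: 9
Linden has the most first-place votes.

Linden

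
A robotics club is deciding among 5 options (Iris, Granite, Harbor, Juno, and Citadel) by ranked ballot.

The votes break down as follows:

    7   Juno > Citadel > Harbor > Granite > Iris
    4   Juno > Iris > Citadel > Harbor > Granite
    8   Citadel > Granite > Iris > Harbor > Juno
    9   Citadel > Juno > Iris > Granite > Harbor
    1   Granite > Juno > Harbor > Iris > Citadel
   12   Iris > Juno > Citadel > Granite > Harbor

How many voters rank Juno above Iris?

Ballots ranking Juno above Iris: 7+4+9+1 = 21.
Ballots ranking Iris above Juno: 8+12 = 20.
So 21 of 41 voters prefer Juno to Iris.

21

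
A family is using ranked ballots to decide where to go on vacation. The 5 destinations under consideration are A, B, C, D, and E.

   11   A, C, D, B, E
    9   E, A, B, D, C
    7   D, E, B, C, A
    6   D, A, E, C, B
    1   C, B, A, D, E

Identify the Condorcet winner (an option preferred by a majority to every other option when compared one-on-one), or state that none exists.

A

Head-to-head results (34 voters total):
A vs B: A wins 26–8.
A vs C: A wins 26–8.
A vs D: A wins 21–13.
A vs E: A wins 18–16.
B vs C: C wins 18–16.
B vs D: D wins 24–10.
B vs E: E wins 22–12.
C vs D: D wins 22–12.
C vs E: E wins 22–12.
D vs E: D wins 25–9.
A beats each rival — B (26–8), C (26–8), D (21–13), E (18–16) — so A is the Condorcet winner.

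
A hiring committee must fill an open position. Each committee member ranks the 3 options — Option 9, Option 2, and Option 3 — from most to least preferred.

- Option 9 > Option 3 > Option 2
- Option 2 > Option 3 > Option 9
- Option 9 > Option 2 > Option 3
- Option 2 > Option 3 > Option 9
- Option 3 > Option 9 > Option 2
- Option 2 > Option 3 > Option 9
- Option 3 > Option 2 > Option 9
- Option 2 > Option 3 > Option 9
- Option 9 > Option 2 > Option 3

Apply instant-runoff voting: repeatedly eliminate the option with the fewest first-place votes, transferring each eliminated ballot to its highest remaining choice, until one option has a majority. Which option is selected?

Option 2

Round 1: Option 2 4, Option 9 3, Option 3 2. Option 3 has the fewest and is eliminated.
Round 2: Option 2 5, Option 9 4. Option 2 has a majority.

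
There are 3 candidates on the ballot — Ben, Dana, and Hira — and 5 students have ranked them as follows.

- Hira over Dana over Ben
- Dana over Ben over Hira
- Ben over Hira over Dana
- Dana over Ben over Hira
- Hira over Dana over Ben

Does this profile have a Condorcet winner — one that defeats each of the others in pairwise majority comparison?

No

Head-to-head results (5 voters total):
Ben vs Dana: Dana wins 4–1.
Ben vs Hira: Ben wins 3–2.
Dana vs Hira: Hira wins 3–2.
No candidate beats all others: Ben beats Hira beats Dana beats Ben, a majority cycle.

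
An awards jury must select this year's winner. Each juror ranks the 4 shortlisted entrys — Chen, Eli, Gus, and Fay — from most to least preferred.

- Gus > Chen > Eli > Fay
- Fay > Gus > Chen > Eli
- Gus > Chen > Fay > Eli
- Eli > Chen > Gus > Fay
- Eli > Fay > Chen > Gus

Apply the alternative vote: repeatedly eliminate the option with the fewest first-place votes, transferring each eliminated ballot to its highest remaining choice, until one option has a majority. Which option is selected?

Round 1: Eli 2, Gus 2, Fay 1, Chen 0. Chen has the fewest and is eliminated.
Round 2: Eli 2, Gus 2, Fay 1. Fay has the fewest and is eliminated.
Round 3: Gus 3, Eli 2. Gus has a majority.

Gus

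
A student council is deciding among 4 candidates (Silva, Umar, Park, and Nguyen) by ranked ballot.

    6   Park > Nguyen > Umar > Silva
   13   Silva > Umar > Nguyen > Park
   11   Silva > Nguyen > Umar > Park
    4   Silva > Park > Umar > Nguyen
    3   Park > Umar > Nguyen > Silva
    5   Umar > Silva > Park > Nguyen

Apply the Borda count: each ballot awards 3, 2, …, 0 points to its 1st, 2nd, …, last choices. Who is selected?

Silva

Borda scores:
  Silva: 6·0 + 13·3 + 11·3 + 4·3 + 3·0 + 5·2 = 94
  Umar: 6·1 + 13·2 + 11·1 + 4·1 + 3·2 + 5·3 = 68
  Park: 6·3 + 13·0 + 11·0 + 4·2 + 3·3 + 5·1 = 40
  Nguyen: 6·2 + 13·1 + 11·2 + 4·0 + 3·1 + 5·0 = 50
Silva has the highest total.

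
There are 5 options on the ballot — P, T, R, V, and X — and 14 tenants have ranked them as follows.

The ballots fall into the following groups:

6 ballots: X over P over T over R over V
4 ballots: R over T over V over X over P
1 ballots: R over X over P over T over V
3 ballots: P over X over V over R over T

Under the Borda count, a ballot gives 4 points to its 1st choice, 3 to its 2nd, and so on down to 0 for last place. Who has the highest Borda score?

Borda scores:
  P: 6·3 + 4·0 + 2 + 3·4 = 32
  T: 6·2 + 4·3 + 1 + 3·0 = 25
  R: 6·1 + 4·4 + 4 + 3·1 = 29
  V: 6·0 + 4·2 + 0 + 3·2 = 14
  X: 6·4 + 4·1 + 3 + 3·3 = 40
X has the highest total.

X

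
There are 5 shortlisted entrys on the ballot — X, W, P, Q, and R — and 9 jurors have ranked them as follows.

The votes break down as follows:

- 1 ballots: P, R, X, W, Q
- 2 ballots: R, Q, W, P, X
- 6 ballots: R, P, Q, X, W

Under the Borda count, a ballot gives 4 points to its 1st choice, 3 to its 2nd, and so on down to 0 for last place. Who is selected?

Borda scores:
  X: 2 + 2·0 + 6·1 = 8
  W: 1 + 2·2 + 6·0 = 5
  P: 4 + 2·1 + 6·3 = 24
  Q: 0 + 2·3 + 6·2 = 18
  R: 3 + 2·4 + 6·4 = 35
R has the highest total.

R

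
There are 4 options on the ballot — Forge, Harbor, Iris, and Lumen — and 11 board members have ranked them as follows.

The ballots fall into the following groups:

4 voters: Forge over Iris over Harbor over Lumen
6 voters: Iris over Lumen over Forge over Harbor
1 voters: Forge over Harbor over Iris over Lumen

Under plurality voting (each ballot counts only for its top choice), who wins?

First-place vote totals:
  Forge: 5
  Harbor: 0
  Iris: 6
  Lumen: 0
Iris has the most first-place votes.

Iris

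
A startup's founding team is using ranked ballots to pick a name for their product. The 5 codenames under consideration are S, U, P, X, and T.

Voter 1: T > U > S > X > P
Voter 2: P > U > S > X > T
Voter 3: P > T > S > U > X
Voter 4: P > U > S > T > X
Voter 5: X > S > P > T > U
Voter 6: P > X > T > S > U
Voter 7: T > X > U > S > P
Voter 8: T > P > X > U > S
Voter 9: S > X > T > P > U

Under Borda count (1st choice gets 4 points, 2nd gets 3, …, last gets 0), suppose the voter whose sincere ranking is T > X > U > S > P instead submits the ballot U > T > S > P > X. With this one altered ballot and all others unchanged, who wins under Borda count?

P

Borda totals with the altered ballot: S 18, U 15, P 23, X 14, T 20.
The winner is unchanged: still P.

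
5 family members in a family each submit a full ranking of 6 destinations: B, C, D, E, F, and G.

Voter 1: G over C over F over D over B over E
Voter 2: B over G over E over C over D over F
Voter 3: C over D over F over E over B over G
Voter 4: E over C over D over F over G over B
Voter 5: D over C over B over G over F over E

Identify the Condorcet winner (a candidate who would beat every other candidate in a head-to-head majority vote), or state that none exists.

Head-to-head results (5 voters total):
B vs C: C wins 4–1.
B vs D: D wins 4–1.
B vs E: B wins 3–2.
B vs F: F wins 3–2.
B vs G: B wins 3–2.
C vs D: C wins 4–1.
C vs E: C wins 3–2.
C vs F: C wins 5–0.
C vs G: C wins 3–2.
D vs E: D wins 3–2.
D vs F: D wins 4–1.
D vs G: D wins 3–2.
E vs F: F wins 3–2.
E vs G: G wins 3–2.
F vs G: G wins 3–2.
C beats each rival — B (4–1), D (4–1), E (3–2), F (5–0), G (3–2) — so C is the Condorcet winner.

C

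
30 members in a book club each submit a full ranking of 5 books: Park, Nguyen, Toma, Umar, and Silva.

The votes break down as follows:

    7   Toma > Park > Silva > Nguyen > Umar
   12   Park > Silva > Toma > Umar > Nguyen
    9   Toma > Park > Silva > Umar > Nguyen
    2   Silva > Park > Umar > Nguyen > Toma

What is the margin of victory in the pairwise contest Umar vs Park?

30

Ballots ranking Umar above Park: 0.
Ballots ranking Park above Umar: 7+12+9+2 = 30.
Park wins 30–0, a margin of 30.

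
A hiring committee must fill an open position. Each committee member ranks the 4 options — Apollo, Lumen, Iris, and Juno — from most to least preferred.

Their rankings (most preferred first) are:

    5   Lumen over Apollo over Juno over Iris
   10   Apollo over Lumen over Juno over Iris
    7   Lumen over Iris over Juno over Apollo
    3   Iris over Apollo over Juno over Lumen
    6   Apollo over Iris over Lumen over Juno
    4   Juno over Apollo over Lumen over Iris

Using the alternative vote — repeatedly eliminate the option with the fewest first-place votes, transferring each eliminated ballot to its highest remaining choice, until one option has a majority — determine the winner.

Round 1: Apollo 16, Lumen 12, Juno 4, Iris 3. Iris has the fewest and is eliminated.
Round 2: Apollo 19, Lumen 12, Juno 4. Apollo has a majority.

Apollo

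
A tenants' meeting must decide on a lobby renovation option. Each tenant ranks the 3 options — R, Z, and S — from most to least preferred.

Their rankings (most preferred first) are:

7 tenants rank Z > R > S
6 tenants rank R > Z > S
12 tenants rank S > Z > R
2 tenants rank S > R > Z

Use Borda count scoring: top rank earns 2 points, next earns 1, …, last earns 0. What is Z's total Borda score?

Borda scores:
  R: 7·1 + 6·2 + 12·0 + 2·1 = 21
  Z: 7·2 + 6·1 + 12·1 + 2·0 = 32
  S: 7·0 + 6·0 + 12·2 + 2·2 = 28

32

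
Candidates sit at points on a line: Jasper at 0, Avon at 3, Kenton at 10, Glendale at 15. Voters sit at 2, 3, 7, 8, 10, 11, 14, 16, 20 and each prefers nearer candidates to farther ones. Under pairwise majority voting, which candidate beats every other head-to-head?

Kenton

With single-peaked preferences on a line, the Condorcet winner is the candidate closest to the median voter.
The median voter (position 10) is closest to Kenton at 10.
Check: Kenton vs Jasper — voters closer to Kenton: 7 of 9.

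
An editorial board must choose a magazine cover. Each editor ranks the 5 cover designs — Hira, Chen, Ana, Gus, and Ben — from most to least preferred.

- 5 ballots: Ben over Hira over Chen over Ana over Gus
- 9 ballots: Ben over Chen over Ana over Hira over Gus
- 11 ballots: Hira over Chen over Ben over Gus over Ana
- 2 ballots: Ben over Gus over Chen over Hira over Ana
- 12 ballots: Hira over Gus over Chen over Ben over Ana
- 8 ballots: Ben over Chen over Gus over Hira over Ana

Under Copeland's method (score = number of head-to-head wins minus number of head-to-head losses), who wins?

Ben

Pairwise results:
  Hira vs Chen: Hira wins 28–19.
  Hira vs Ana: Hira wins 38–9.
  Hira vs Gus: Hira wins 37–10.
  Hira vs Ben: Ben wins 24–23.
  Chen vs Ana: Chen wins 47–0.
  Chen vs Gus: Chen wins 33–14.
  Chen vs Ben: Ben wins 24–23.
  Ana vs Gus: Gus wins 33–14.
  Ana vs Ben: Ben wins 47–0.
  Gus vs Ben: Ben wins 35–12.
Copeland scores (wins − losses):
  Hira: 3 − 1 = 2
  Chen: 2 − 2 = 0
  Ana: 0 − 4 = -4
  Gus: 1 − 3 = -2
  Ben: 4 − 0 = 4
Ben has the best Copeland score.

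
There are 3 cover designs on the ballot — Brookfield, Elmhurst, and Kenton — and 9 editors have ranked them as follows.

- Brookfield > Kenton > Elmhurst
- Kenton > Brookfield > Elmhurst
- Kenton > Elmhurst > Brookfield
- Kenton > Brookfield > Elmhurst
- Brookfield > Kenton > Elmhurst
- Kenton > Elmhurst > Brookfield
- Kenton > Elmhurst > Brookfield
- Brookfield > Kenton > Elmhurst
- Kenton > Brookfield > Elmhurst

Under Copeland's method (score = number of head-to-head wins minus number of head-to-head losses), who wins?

Pairwise results:
  Brookfield vs Elmhurst: Brookfield wins 6–3.
  Brookfield vs Kenton: Kenton wins 6–3.
  Elmhurst vs Kenton: Kenton wins 9–0.
Copeland scores (wins − losses):
  Brookfield: 1 − 1 = 0
  Elmhurst: 0 − 2 = -2
  Kenton: 2 − 0 = 2
Kenton has the best Copeland score.

Kenton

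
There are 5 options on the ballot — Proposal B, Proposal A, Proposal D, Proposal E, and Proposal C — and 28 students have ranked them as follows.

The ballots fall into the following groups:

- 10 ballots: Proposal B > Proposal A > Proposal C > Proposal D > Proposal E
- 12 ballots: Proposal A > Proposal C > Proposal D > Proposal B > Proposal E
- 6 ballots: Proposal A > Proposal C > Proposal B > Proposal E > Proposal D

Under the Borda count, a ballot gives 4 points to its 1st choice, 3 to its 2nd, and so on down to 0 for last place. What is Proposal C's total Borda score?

74

Borda scores:
  Proposal B: 10·4 + 12·1 + 6·2 = 64
  Proposal A: 10·3 + 12·4 + 6·4 = 102
  Proposal D: 10·1 + 12·2 + 6·0 = 34
  Proposal E: 10·0 + 12·0 + 6·1 = 6
  Proposal C: 10·2 + 12·3 + 6·3 = 74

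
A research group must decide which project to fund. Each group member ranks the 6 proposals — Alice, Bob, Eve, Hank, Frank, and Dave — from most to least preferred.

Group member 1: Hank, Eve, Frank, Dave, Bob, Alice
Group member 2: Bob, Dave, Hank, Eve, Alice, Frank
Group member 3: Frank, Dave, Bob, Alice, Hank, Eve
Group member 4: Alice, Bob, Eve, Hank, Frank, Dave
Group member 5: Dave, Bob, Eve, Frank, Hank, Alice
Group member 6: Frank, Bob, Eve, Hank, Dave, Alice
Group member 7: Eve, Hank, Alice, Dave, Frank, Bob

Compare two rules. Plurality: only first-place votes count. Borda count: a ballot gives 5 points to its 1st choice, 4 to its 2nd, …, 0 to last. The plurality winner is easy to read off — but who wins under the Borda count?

Bob

Plurality first-place counts: Alice 1, Bob 1, Eve 1, Hank 1, Frank 2, Dave 1 → Frank.
Borda totals: Alice 11, Bob 21, Eve 20, Hank 18, Frank 17, Dave 18 → Bob.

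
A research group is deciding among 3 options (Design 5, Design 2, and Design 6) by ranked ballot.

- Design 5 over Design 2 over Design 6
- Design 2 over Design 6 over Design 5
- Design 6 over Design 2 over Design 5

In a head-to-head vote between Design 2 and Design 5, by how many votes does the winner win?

1

Ballots ranking Design 2 above Design 5: 2.
Ballots ranking Design 5 above Design 2: 1.
Design 2 wins 2–1, a margin of 1.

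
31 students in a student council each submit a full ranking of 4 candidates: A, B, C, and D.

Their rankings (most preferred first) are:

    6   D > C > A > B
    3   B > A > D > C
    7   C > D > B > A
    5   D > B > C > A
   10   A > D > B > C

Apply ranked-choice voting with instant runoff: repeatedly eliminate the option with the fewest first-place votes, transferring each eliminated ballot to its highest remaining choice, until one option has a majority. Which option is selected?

D

Round 1: D 11, A 10, C 7, B 3. B has the fewest and is eliminated.
Round 2: A 13, D 11, C 7. C has the fewest and is eliminated.
Round 3: D 18, A 13. D has a majority.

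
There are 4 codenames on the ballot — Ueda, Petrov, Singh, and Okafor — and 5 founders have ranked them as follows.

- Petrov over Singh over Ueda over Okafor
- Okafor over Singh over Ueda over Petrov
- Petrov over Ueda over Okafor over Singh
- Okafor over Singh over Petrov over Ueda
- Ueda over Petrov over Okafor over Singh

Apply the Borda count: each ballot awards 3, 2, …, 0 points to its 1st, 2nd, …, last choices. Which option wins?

Petrov

Borda scores:
  Ueda: 1 + 1 + 2 + 0 + 3 = 7
  Petrov: 3 + 0 + 3 + 1 + 2 = 9
  Singh: 2 + 2 + 0 + 2 + 0 = 6
  Okafor: 0 + 3 + 1 + 3 + 1 = 8
Petrov has the highest total.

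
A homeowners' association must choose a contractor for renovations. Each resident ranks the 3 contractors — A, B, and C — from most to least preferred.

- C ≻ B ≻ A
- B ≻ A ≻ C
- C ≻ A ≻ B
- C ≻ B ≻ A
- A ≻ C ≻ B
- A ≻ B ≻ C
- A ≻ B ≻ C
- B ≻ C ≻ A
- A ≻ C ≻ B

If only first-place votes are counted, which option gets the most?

First-place vote totals:
  A: 4
  B: 2
  C: 3
A has the most first-place votes.

A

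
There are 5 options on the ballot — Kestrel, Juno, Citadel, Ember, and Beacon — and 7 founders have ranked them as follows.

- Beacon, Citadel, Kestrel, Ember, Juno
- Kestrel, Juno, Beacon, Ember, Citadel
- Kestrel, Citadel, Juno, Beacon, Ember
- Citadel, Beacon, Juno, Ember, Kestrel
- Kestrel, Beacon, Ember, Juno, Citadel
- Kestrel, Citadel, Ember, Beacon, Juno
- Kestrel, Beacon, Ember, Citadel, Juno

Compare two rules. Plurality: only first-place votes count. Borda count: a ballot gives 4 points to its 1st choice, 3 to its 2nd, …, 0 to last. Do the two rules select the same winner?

Plurality first-place counts: Kestrel 5, Juno 0, Citadel 1, Ember 0, Beacon 1 → Kestrel.
Borda totals: Kestrel 22, Juno 8, Citadel 14, Ember 9, Beacon 17 → Kestrel.
The two rules agree on Kestrel.

Yes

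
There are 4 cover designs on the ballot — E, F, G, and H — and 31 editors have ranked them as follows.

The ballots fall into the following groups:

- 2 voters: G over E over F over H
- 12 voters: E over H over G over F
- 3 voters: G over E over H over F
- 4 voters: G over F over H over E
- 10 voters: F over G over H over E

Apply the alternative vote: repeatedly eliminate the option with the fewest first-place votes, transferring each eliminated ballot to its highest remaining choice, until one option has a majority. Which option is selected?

Round 1: E 12, F 10, G 9, H 0. H has the fewest and is eliminated.
Round 2: E 12, F 10, G 9. G has the fewest and is eliminated.
Round 3: E 17, F 14. E has a majority.

E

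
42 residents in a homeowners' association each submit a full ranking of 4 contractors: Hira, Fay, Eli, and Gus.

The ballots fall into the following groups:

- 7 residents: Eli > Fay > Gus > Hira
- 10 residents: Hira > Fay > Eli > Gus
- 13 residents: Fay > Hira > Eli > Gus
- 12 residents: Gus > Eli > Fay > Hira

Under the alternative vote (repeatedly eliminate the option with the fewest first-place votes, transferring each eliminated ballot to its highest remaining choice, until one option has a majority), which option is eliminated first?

Round 1: Fay 13, Gus 12, Hira 10, Eli 7. Eli has the fewest and is eliminated.
Round 2: Fay 20, Gus 12, Hira 10. Hira has the fewest and is eliminated.
Round 3: Fay 30, Gus 12. Fay has a majority.

Eli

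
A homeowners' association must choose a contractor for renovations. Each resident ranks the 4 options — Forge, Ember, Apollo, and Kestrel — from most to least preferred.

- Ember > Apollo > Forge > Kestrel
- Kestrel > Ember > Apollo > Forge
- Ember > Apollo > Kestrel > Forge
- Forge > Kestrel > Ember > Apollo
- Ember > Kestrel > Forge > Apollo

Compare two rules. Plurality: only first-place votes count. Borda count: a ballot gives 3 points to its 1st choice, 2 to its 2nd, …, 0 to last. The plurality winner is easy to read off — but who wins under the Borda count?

Ember

Plurality first-place counts: Forge 1, Ember 3, Apollo 0, Kestrel 1 → Ember.
Borda totals: Forge 5, Ember 12, Apollo 5, Kestrel 8 → Ember.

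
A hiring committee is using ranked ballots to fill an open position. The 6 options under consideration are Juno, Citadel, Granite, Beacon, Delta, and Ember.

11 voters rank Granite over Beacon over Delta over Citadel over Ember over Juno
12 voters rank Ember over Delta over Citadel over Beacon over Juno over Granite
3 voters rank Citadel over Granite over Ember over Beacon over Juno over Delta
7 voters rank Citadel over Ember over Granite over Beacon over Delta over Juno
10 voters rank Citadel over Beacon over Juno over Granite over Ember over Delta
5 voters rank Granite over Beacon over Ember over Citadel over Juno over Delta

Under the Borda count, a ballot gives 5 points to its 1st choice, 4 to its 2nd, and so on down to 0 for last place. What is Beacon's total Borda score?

148

Borda scores:
  Juno: 11·0 + 12·1 + 3·1 + 7·0 + 10·3 + 5·1 = 50
  Citadel: 11·2 + 12·3 + 3·5 + 7·5 + 10·5 + 5·2 = 168
  Granite: 11·5 + 12·0 + 3·4 + 7·3 + 10·2 + 5·5 = 133
  Beacon: 11·4 + 12·2 + 3·2 + 7·2 + 10·4 + 5·4 = 148
  Delta: 11·3 + 12·4 + 3·0 + 7·1 + 10·0 + 5·0 = 88
  Ember: 11·1 + 12·5 + 3·3 + 7·4 + 10·1 + 5·3 = 133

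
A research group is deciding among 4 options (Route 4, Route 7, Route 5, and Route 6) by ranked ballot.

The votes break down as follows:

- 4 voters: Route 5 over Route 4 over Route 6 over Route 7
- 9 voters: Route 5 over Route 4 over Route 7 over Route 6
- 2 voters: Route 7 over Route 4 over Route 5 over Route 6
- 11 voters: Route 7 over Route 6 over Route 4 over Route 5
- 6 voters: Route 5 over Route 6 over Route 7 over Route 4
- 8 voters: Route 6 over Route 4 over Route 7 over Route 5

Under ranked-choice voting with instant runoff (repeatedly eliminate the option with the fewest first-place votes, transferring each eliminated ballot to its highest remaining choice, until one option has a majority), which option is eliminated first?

Round 1: Route 5 19, Route 7 13, Route 6 8, Route 4 0. Route 4 has the fewest and is eliminated.
Round 2: Route 5 19, Route 7 13, Route 6 8. Route 6 has the fewest and is eliminated.
Round 3: Route 7 21, Route 5 19. Route 7 has a majority.

Route 4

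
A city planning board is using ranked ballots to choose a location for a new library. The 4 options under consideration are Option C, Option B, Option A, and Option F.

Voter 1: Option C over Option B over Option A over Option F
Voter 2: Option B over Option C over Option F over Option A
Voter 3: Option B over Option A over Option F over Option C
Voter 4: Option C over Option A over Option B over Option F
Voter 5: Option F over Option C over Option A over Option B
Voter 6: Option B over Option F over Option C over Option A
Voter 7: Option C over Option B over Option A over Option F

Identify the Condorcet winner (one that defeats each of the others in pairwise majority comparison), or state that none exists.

Option C

Head-to-head results (7 voters total):
Option C vs Option B: Option C wins 4–3.
Option C vs Option A: Option C wins 6–1.
Option C vs Option F: Option C wins 4–3.
Option B vs Option A: Option B wins 5–2.
Option B vs Option F: Option B wins 6–1.
Option A vs Option F: Option A wins 4–3.
Option C beats each rival — Option B (4–3), Option A (6–1), Option F (4–3) — so Option C is the Condorcet winner.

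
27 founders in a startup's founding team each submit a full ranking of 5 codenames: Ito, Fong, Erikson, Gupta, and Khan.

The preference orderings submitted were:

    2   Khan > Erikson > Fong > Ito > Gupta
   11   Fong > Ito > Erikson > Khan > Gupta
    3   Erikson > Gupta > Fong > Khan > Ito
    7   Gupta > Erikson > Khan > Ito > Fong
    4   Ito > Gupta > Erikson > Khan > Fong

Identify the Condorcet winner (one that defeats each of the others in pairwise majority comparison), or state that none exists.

No Condorcet winner

Head-to-head results (27 voters total):
Ito vs Fong: Fong wins 16–11.
Ito vs Erikson: Ito wins 15–12.
Ito vs Gupta: Ito wins 17–10.
Ito vs Khan: Ito wins 15–12.
Fong vs Erikson: Erikson wins 16–11.
Fong vs Gupta: Gupta wins 14–13.
Fong vs Khan: Fong wins 14–13.
Erikson vs Gupta: Erikson wins 16–11.
Erikson vs Khan: Erikson wins 25–2.
Gupta vs Khan: Gupta wins 14–13.
No candidate beats all others: Ito beats Erikson beats Fong beats Ito, a majority cycle.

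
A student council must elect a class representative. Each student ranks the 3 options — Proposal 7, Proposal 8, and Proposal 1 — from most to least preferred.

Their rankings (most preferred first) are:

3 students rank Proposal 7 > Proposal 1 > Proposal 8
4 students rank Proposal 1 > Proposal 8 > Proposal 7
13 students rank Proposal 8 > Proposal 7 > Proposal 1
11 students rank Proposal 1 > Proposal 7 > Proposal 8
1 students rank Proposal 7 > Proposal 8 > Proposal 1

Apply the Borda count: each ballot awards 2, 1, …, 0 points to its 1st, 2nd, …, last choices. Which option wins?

Proposal 1

Borda scores:
  Proposal 7: 3·2 + 4·0 + 13·1 + 11·1 + 2 = 32
  Proposal 8: 3·0 + 4·1 + 13·2 + 11·0 + 1 = 31
  Proposal 1: 3·1 + 4·2 + 13·0 + 11·2 + 0 = 33
Proposal 1 has the highest total.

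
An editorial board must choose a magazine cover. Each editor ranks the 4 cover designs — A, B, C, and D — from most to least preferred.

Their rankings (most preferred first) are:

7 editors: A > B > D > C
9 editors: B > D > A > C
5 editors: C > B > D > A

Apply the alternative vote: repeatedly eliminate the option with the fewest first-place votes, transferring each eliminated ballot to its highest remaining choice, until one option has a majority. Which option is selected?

Round 1: B 9, A 7, C 5, D 0. D has the fewest and is eliminated.
Round 2: B 9, A 7, C 5. C has the fewest and is eliminated.
Round 3: B 14, A 7. B has a majority.

B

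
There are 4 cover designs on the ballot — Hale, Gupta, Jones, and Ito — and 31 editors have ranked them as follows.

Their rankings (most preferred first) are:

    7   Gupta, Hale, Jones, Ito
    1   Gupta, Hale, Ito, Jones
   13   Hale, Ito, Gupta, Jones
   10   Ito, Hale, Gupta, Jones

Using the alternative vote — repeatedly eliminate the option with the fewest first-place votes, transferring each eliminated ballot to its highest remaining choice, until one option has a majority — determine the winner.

Round 1: Hale 13, Ito 10, Gupta 8, Jones 0. Jones has the fewest and is eliminated.
Round 2: Hale 13, Ito 10, Gupta 8. Gupta has the fewest and is eliminated.
Round 3: Hale 21, Ito 10. Hale has a majority.

Hale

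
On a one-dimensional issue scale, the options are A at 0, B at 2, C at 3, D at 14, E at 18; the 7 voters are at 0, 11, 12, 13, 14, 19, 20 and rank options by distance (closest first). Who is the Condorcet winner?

With single-peaked preferences on a line, the Condorcet winner is the candidate closest to the median voter.
The median voter (position 13) is closest to D at 14.
Check: D vs B — voters closer to D: 6 of 7.

D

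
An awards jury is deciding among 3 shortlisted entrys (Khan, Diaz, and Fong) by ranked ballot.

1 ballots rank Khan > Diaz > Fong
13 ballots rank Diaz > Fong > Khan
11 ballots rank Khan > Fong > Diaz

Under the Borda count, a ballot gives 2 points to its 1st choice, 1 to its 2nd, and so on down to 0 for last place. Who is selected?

Borda scores:
  Khan: 2 + 13·0 + 11·2 = 24
  Diaz: 1 + 13·2 + 11·0 = 27
  Fong: 0 + 13·1 + 11·1 = 24
Diaz has the highest total.

Diaz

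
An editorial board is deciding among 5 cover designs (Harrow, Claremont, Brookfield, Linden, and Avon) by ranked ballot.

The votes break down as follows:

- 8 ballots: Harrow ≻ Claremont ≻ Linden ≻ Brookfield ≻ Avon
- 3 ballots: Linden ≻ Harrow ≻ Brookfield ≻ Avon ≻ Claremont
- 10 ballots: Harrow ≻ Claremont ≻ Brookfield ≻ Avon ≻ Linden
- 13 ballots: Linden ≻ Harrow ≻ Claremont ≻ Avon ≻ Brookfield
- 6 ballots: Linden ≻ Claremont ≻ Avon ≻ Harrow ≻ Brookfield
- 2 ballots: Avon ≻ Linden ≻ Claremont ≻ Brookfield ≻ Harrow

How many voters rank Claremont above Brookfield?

Ballots ranking Claremont above Brookfield: 8+10+13+6+2 = 39.
Ballots ranking Brookfield above Claremont: 3.
So 39 of 42 voters prefer Claremont to Brookfield.

39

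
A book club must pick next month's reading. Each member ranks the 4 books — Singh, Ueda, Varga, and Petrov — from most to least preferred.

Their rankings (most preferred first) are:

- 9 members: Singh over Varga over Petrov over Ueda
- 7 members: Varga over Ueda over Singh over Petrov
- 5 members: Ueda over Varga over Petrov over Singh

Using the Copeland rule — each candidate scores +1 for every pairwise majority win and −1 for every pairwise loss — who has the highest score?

Pairwise results:
  Singh vs Ueda: Ueda wins 12–9.
  Singh vs Varga: Varga wins 12–9.
  Singh vs Petrov: Singh wins 16–5.
  Ueda vs Varga: Varga wins 16–5.
  Ueda vs Petrov: Ueda wins 12–9.
  Varga vs Petrov: Varga wins 21–0.
Copeland scores (wins − losses):
  Singh: 1 − 2 = -1
  Ueda: 2 − 1 = 1
  Varga: 3 − 0 = 3
  Petrov: 0 − 3 = -3
Varga has the best Copeland score.

Varga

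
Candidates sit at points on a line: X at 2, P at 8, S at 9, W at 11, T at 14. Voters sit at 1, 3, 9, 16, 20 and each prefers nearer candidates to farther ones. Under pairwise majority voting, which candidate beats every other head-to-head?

S

With single-peaked preferences on a line, the Condorcet winner is the candidate closest to the median voter.
The median voter (position 9) is closest to S at 9.
Check: S vs P — voters closer to S: 3 of 5.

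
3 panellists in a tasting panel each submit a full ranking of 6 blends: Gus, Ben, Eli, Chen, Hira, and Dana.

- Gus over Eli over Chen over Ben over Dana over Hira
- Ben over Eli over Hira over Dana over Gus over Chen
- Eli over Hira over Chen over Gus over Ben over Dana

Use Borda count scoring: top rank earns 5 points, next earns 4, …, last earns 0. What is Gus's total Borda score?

Borda scores:
  Gus: 5 + 1 + 2 = 8
  Ben: 2 + 5 + 1 = 8
  Eli: 4 + 4 + 5 = 13
  Chen: 3 + 0 + 3 = 6
  Hira: 0 + 3 + 4 = 7
  Dana: 1 + 2 + 0 = 3

8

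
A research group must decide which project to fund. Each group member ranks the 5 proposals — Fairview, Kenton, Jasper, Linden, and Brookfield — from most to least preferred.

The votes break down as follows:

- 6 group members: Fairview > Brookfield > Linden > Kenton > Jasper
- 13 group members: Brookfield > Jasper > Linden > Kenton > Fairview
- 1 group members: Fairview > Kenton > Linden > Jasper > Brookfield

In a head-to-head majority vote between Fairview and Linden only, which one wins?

Linden

Ballots ranking Fairview above Linden: 6+1 = 7.
Ballots ranking Linden above Fairview: 13.
Linden wins the head-to-head, 13–7.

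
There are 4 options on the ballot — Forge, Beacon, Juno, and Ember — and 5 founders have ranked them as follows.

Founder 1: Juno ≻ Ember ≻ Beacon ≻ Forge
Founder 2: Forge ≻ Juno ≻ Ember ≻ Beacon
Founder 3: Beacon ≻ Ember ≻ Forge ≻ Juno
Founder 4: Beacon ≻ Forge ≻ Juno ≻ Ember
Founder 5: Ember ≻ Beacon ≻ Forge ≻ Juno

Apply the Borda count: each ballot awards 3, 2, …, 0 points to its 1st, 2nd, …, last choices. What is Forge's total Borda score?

7

Borda scores:
  Forge: 0 + 3 + 1 + 2 + 1 = 7
  Beacon: 1 + 0 + 3 + 3 + 2 = 9
  Juno: 3 + 2 + 0 + 1 + 0 = 6
  Ember: 2 + 1 + 2 + 0 + 3 = 8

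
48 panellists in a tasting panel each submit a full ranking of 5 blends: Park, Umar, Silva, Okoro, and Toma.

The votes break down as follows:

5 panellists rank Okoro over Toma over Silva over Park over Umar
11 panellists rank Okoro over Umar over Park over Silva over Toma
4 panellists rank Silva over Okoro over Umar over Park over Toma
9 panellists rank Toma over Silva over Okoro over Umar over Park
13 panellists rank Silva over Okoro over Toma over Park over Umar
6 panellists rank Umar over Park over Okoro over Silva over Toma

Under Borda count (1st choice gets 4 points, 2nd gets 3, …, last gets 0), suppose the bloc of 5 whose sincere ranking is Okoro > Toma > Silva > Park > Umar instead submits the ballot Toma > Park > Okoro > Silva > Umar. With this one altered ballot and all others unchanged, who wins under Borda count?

Borda totals with the altered ballot: Park 72, Umar 74, Silva 117, Okoro 135, Toma 82.
The winner is unchanged: still Okoro.

Okoro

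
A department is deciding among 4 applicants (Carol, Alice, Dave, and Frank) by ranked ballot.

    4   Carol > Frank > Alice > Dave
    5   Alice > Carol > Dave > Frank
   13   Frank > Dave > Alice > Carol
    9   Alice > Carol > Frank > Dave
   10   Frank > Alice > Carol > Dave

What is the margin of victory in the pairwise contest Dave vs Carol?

Ballots ranking Dave above Carol: 13.
Ballots ranking Carol above Dave: 4+5+9+10 = 28.
Carol wins 28–13, a margin of 15.

15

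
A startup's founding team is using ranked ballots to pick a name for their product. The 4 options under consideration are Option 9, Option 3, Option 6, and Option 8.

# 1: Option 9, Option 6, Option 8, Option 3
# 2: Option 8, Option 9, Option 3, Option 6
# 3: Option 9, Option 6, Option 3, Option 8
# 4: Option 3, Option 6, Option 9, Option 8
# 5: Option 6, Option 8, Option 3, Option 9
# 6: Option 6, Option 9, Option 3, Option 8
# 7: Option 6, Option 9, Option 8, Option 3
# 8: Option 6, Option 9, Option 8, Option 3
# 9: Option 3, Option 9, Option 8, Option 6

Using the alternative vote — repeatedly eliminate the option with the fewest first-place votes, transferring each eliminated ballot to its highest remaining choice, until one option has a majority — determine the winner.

Option 6

Round 1: Option 6 4, Option 9 2, Option 3 2, Option 8 1. Option 8 has the fewest and is eliminated.
Round 2: Option 6 4, Option 9 3, Option 3 2. Option 3 has the fewest and is eliminated.
Round 3: Option 6 5, Option 9 4. Option 6 has a majority.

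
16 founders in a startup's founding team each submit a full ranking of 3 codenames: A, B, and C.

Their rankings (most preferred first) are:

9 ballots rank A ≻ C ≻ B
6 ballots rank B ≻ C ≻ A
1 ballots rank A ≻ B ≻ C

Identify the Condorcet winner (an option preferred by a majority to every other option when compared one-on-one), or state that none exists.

Head-to-head results (16 voters total):
A vs B: A wins 10–6.
A vs C: A wins 10–6.
B vs C: C wins 9–7.
A beats each rival — B (10–6), C (10–6) — so A is the Condorcet winner.

A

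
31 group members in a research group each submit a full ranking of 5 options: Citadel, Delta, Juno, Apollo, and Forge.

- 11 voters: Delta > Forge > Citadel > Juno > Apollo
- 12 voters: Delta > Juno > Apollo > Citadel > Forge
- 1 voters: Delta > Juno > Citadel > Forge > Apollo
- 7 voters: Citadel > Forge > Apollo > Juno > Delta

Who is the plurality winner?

Delta

First-place vote totals:
  Citadel: 7
  Delta: 24
  Juno: 0
  Apollo: 0
  Forge: 0
Delta has the most first-place votes.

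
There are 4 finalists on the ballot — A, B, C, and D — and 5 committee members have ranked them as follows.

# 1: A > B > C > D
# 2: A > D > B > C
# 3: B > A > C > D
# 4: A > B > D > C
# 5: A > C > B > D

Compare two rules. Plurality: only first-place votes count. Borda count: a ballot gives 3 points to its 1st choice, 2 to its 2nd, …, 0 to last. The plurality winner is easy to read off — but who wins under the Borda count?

A

Plurality first-place counts: A 4, B 1, C 0, D 0 → A.
Borda totals: A 14, B 9, C 4, D 3 → A.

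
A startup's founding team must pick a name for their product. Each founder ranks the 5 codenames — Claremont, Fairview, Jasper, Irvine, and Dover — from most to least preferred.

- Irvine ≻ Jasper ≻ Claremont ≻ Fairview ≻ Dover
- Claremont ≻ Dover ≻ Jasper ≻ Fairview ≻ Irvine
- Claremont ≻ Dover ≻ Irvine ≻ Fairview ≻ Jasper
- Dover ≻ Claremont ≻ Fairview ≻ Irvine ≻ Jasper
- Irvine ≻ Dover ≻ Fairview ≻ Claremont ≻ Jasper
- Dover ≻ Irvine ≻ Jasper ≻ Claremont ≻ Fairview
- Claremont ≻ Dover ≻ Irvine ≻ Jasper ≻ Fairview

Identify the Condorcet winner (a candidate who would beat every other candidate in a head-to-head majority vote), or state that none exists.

Claremont

Head-to-head results (7 voters total):
Claremont vs Fairview: Claremont wins 6–1.
Claremont vs Jasper: Claremont wins 5–2.
Claremont vs Irvine: Claremont wins 4–3.
Claremont vs Dover: Claremont wins 4–3.
Fairview vs Jasper: Jasper wins 4–3.
Fairview vs Irvine: Irvine wins 5–2.
Fairview vs Dover: Dover wins 6–1.
Jasper vs Irvine: Irvine wins 6–1.
Jasper vs Dover: Dover wins 6–1.
Irvine vs Dover: Dover wins 5–2.
Claremont beats each rival — Fairview (6–1), Jasper (5–2), Irvine (4–3), Dover (4–3) — so Claremont is the Condorcet winner.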